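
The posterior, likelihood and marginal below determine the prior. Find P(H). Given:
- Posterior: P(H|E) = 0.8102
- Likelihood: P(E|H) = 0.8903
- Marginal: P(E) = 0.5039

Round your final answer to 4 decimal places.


From Bayes' theorem: P(H|E) = P(E|H) × P(H) / P(E)

Rearranging for P(H):
P(H) = P(H|E) × P(E) / P(E|H)
     = 0.8102 × 0.5039 / 0.8903
     = 0.40825978 / 0.8903
     = 0.4586


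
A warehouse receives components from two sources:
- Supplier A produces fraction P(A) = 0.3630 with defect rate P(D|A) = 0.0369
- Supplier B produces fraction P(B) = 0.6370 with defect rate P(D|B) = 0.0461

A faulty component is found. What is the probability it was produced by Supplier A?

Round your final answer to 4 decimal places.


Let A = from Supplier A, D = faulty

Given:
- P(A) = 0.3630, P(B) = 0.6370
- P(D|A) = 0.0369, P(D|B) = 0.0461

Step 1: Find P(D)
P(D) = P(D|A)P(A) + P(D|B)P(B)
     = 0.0369 × 0.3630 + 0.0461 × 0.6370
     = 0.01339470 + 0.02936570
     = 0.04276040

Step 2: Apply Bayes' theorem
P(A|D) = P(D|A)P(A) / P(D)
       = 0.01339470 / 0.04276040
       = 0.3133


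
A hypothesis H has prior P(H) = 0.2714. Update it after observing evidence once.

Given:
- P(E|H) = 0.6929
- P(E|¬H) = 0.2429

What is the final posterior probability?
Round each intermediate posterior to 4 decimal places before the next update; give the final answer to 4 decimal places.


Sequential Bayesian updating:

Initial prior: P(H) = 0.2714

Update 1:
  P(E) = 0.6929 × 0.2714 + 0.2429 × 0.7286 = 0.18805306 + 0.17697694 = 0.36503000
  P(H|E) = 0.18805306 / 0.36503000 = 0.5152

Final posterior: 0.5152


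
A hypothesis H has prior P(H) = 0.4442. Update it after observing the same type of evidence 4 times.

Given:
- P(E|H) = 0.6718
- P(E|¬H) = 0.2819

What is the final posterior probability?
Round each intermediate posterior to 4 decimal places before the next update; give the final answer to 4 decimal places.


Sequential Bayesian updating:

Initial prior: P(H) = 0.4442

Update 1:
  P(E) = 0.6718 × 0.4442 + 0.2819 × 0.5558 = 0.29841356 + 0.15668002 = 0.45509358
  P(H|E) = 0.29841356 / 0.45509358 = 0.6557

Update 2:
  P(E) = 0.6718 × 0.6557 + 0.2819 × 0.3443 = 0.44049926 + 0.09705817 = 0.53755743
  P(H|E) = 0.44049926 / 0.53755743 = 0.8194

Update 3:
  P(E) = 0.6718 × 0.8194 + 0.2819 × 0.1806 = 0.55047292 + 0.05091114 = 0.60138406
  P(H|E) = 0.55047292 / 0.60138406 = 0.9153

Update 4:
  P(E) = 0.6718 × 0.9153 + 0.2819 × 0.0847 = 0.61489854 + 0.02387693 = 0.63877547
  P(H|E) = 0.61489854 / 0.63877547 = 0.9626

Final posterior: 0.9626


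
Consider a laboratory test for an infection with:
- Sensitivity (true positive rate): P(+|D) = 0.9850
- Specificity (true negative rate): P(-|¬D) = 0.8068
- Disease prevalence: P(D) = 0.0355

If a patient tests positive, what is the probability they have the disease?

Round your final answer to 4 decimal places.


Let D = has disease, + = positive test

Given:
- P(D) = 0.0355 (prevalence)
- P(+|D) = 0.9850 (sensitivity)
- P(-|¬D) = 0.8068 (specificity)
- P(+|¬D) = 0.1932 (false positive rate = 1 - specificity)

Step 1: Find P(+)
P(+) = P(+|D)P(D) + P(+|¬D)P(¬D)
     = 0.9850 × 0.0355 + 0.1932 × 0.9645
     = 0.03496750 + 0.18634140
     = 0.22130890

Step 2: Apply Bayes' theorem for P(D|+)
P(D|+) = P(+|D)P(D) / P(+)
       = 0.03496750 / 0.22130890
       = 0.1580


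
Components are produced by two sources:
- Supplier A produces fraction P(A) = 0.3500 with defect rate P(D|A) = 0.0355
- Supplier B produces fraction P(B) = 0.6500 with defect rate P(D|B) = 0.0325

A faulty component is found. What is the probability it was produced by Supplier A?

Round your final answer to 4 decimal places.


Let A = from Supplier A, D = faulty

Given:
- P(A) = 0.3500, P(B) = 0.6500
- P(D|A) = 0.0355, P(D|B) = 0.0325

Step 1: Find P(D)
P(D) = P(D|A)P(A) + P(D|B)P(B)
     = 0.0355 × 0.3500 + 0.0325 × 0.6500
     = 0.01242500 + 0.02112500
     = 0.03355000

Step 2: Apply Bayes' theorem
P(A|D) = P(D|A)P(A) / P(D)
       = 0.01242500 / 0.03355000
       = 0.3703


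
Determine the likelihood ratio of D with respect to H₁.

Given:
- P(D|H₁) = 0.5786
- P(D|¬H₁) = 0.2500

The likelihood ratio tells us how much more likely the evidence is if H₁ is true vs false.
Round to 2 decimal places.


Likelihood Ratio (LR) = P(D|H₁) / P(D|¬H₁)

LR = 0.5786 / 0.2500
   = 2.31

The evidence is 2.31 times more likely if H₁ is true than if H₁ is false.
Because LR exceeds 1, D is evidence for H₁.


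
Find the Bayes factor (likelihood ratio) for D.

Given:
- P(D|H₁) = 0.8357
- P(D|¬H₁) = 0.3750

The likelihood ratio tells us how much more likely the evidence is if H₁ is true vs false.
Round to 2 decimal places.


Likelihood Ratio (LR) = P(D|H₁) / P(D|¬H₁)

LR = 0.8357 / 0.3750
   = 2.23

The evidence is 2.23 times more likely if H₁ is true than if H₁ is false.
Because LR exceeds 1, D is evidence for H₁.


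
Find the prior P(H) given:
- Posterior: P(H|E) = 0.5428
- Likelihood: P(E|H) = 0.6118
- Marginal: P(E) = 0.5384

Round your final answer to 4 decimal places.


From Bayes' theorem: P(H|E) = P(E|H) × P(H) / P(E)

Rearranging for P(H):
P(H) = P(H|E) × P(E) / P(E|H)
     = 0.5428 × 0.5384 / 0.6118
     = 0.29224352 / 0.6118
     = 0.4777


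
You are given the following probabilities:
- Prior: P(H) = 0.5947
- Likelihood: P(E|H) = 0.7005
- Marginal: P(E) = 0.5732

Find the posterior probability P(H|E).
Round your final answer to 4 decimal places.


Using Bayes' theorem:

P(H|E) = P(E|H) × P(H) / P(E)
       = 0.7005 × 0.5947 / 0.5732
       = 0.41658735 / 0.5732
       = 0.7268

The evidence strengthens our belief in H.
Prior: 0.5947 → Posterior: 0.7268


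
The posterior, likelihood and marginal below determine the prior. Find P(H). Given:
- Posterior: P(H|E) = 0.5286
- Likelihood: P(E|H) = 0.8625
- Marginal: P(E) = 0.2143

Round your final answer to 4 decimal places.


From Bayes' theorem: P(H|E) = P(E|H) × P(H) / P(E)

Rearranging for P(H):
P(H) = P(H|E) × P(E) / P(E|H)
     = 0.5286 × 0.2143 / 0.8625
     = 0.11327898 / 0.8625
     = 0.1313


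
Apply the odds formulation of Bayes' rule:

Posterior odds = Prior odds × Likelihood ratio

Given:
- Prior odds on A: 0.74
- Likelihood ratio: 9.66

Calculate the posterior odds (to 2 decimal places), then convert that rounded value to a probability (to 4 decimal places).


Step 1: Calculate posterior odds
Posterior odds = Prior odds × LR
               = 0.74 × 9.66
               = 7.15

Step 2: Convert to probability
P(A|E) = Posterior odds / (1 + Posterior odds)
       = 7.15 / (1 + 7.15)
       = 7.15 / 8.15
       = 0.8773

The evidence increased P(A) from 0.4253 to 0.8773.


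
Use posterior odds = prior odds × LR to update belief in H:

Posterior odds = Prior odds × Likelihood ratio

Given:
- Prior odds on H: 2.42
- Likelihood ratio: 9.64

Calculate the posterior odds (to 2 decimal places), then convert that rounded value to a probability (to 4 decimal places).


Step 1: Calculate posterior odds
Posterior odds = Prior odds × LR
               = 2.42 × 9.64
               = 23.33

Step 2: Convert to probability
P(H|E) = Posterior odds / (1 + Posterior odds)
       = 23.33 / (1 + 23.33)
       = 23.33 / 24.33
       = 0.9589

The evidence increased P(H) from 0.7076 to 0.9589.


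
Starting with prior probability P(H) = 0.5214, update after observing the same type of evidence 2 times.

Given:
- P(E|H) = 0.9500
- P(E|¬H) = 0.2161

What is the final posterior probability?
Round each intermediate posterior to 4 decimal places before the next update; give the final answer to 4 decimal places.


Sequential Bayesian updating:

Initial prior: P(H) = 0.5214

Update 1:
  P(E) = 0.9500 × 0.5214 + 0.2161 × 0.4786 = 0.49533000 + 0.10342546 = 0.59875546
  P(H|E) = 0.49533000 / 0.59875546 = 0.8273

Update 2:
  P(E) = 0.9500 × 0.8273 + 0.2161 × 0.1727 = 0.78593500 + 0.03732047 = 0.82325547
  P(H|E) = 0.78593500 / 0.82325547 = 0.9547

Final posterior: 0.9547


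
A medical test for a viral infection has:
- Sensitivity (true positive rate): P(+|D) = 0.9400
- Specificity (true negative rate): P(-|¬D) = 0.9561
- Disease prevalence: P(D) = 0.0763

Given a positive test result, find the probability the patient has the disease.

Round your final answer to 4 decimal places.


Let D = has disease, + = positive test

Given:
- P(D) = 0.0763 (prevalence)
- P(+|D) = 0.9400 (sensitivity)
- P(-|¬D) = 0.9561 (specificity)
- P(+|¬D) = 0.0439 (false positive rate = 1 - specificity)

Step 1: Find P(+)
P(+) = P(+|D)P(D) + P(+|¬D)P(¬D)
     = 0.9400 × 0.0763 + 0.0439 × 0.9237
     = 0.07172200 + 0.04055043
     = 0.11227243

Step 2: Apply Bayes' theorem for P(D|+)
P(D|+) = P(+|D)P(D) / P(+)
       = 0.07172200 / 0.11227243
       = 0.6388


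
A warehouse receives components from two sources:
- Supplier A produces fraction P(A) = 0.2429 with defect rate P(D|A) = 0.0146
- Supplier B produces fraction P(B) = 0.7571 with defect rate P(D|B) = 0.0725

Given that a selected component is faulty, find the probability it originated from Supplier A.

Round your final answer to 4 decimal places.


Let A = from Supplier A, D = faulty

Given:
- P(A) = 0.2429, P(B) = 0.7571
- P(D|A) = 0.0146, P(D|B) = 0.0725

Step 1: Find P(D)
P(D) = P(D|A)P(A) + P(D|B)P(B)
     = 0.0146 × 0.2429 + 0.0725 × 0.7571
     = 0.00354634 + 0.05488975
     = 0.05843609

Step 2: Apply Bayes' theorem
P(A|D) = P(D|A)P(A) / P(D)
       = 0.00354634 / 0.05843609
       = 0.0607


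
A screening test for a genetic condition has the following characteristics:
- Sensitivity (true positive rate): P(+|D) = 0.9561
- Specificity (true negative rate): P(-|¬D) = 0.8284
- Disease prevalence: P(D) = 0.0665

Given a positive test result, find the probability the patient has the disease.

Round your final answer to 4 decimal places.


Let D = has disease, + = positive test

Given:
- P(D) = 0.0665 (prevalence)
- P(+|D) = 0.9561 (sensitivity)
- P(-|¬D) = 0.8284 (specificity)
- P(+|¬D) = 0.1716 (false positive rate = 1 - specificity)

Step 1: Find P(+)
P(+) = P(+|D)P(D) + P(+|¬D)P(¬D)
     = 0.9561 × 0.0665 + 0.1716 × 0.9335
     = 0.06358065 + 0.16018860
     = 0.22376925

Step 2: Apply Bayes' theorem for P(D|+)
P(D|+) = P(+|D)P(D) / P(+)
       = 0.06358065 / 0.22376925
       = 0.2841


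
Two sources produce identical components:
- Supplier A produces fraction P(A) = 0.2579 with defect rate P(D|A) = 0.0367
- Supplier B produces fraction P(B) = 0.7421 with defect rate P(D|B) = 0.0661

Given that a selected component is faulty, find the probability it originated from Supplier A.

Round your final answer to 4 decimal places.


Let A = from Supplier A, D = faulty

Given:
- P(A) = 0.2579, P(B) = 0.7421
- P(D|A) = 0.0367, P(D|B) = 0.0661

Step 1: Find P(D)
P(D) = P(D|A)P(A) + P(D|B)P(B)
     = 0.0367 × 0.2579 + 0.0661 × 0.7421
     = 0.00946493 + 0.04905281
     = 0.05851774

Step 2: Apply Bayes' theorem
P(A|D) = P(D|A)P(A) / P(D)
       = 0.00946493 / 0.05851774
       = 0.1617


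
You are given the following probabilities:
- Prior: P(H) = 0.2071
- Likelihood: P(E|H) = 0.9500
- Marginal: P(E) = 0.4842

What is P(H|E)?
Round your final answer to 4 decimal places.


Using Bayes' theorem:

P(H|E) = P(E|H) × P(H) / P(E)
       = 0.9500 × 0.2071 / 0.4842
       = 0.19674500 / 0.4842
       = 0.4063

The evidence strengthens our belief in H.
Prior: 0.2071 → Posterior: 0.4063


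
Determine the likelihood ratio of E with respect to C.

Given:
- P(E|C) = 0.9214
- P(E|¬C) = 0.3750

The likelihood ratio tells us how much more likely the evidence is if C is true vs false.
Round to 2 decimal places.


Likelihood Ratio (LR) = P(E|C) / P(E|¬C)

LR = 0.9214 / 0.3750
   = 2.46

The evidence is 2.46 times more likely if C is true than if C is false.
Because LR exceeds 1, E is evidence for C.


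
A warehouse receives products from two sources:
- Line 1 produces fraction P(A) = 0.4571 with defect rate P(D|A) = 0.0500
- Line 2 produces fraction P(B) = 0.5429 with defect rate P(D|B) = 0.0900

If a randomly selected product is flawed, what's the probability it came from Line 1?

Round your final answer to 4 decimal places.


Let A = from Line 1, D = flawed

Given:
- P(A) = 0.4571, P(B) = 0.5429
- P(D|A) = 0.0500, P(D|B) = 0.0900

Step 1: Find P(D)
P(D) = P(D|A)P(A) + P(D|B)P(B)
     = 0.0500 × 0.4571 + 0.0900 × 0.5429
     = 0.02285500 + 0.04886100
     = 0.07171600

Step 2: Apply Bayes' theorem
P(A|D) = P(D|A)P(A) / P(D)
       = 0.02285500 / 0.07171600
       = 0.3187


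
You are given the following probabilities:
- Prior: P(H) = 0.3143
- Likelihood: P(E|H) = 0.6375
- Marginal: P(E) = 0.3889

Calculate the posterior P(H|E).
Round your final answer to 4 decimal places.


Using Bayes' theorem:

P(H|E) = P(E|H) × P(H) / P(E)
       = 0.6375 × 0.3143 / 0.3889
       = 0.20036625 / 0.3889
       = 0.5152

The evidence strengthens our belief in H.
Prior: 0.3143 → Posterior: 0.5152


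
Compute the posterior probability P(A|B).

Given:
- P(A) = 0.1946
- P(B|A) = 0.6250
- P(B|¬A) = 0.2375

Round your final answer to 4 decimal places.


Bayes' theorem: P(A|B) = P(B|A) × P(A) / P(B)

Step 1: Calculate P(B) using law of total probability
P(B) = P(B|A)P(A) + P(B|¬A)P(¬A)
     = 0.6250 × 0.1946 + 0.2375 × 0.8054
     = 0.12162500 + 0.19128250
     = 0.31290750

Step 2: Apply Bayes' theorem
P(A|B) = P(B|A) × P(A) / P(B)
       = 0.12162500 / 0.31290750
       = 0.3887


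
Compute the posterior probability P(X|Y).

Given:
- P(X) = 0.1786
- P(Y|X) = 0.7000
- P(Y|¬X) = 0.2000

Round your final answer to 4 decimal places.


Bayes' theorem: P(X|Y) = P(Y|X) × P(X) / P(Y)

Step 1: Calculate P(Y) using law of total probability
P(Y) = P(Y|X)P(X) + P(Y|¬X)P(¬X)
     = 0.7000 × 0.1786 + 0.2000 × 0.8214
     = 0.12502000 + 0.16428000
     = 0.28930000

Step 2: Apply Bayes' theorem
P(X|Y) = P(Y|X) × P(X) / P(Y)
       = 0.12502000 / 0.28930000
       = 0.4321


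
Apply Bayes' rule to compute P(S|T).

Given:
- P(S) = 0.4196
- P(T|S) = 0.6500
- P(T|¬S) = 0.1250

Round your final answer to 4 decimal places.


Bayes' theorem: P(S|T) = P(T|S) × P(S) / P(T)

Step 1: Calculate P(T) using law of total probability
P(T) = P(T|S)P(S) + P(T|¬S)P(¬S)
     = 0.6500 × 0.4196 + 0.1250 × 0.5804
     = 0.27274000 + 0.07255000
     = 0.34529000

Step 2: Apply Bayes' theorem
P(S|T) = P(T|S) × P(S) / P(T)
       = 0.27274000 / 0.34529000
       = 0.7899


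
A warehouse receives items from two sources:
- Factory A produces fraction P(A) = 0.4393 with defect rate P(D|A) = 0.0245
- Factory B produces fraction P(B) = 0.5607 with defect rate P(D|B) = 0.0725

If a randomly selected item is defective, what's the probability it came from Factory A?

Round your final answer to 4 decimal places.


Let A = from Factory A, D = defective

Given:
- P(A) = 0.4393, P(B) = 0.5607
- P(D|A) = 0.0245, P(D|B) = 0.0725

Step 1: Find P(D)
P(D) = P(D|A)P(A) + P(D|B)P(B)
     = 0.0245 × 0.4393 + 0.0725 × 0.5607
     = 0.01076285 + 0.04065075
     = 0.05141360

Step 2: Apply Bayes' theorem
P(A|D) = P(D|A)P(A) / P(D)
       = 0.01076285 / 0.05141360
       = 0.2093


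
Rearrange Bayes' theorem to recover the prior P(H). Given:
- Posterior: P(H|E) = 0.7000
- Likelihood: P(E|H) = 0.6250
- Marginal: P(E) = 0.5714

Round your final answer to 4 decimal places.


From Bayes' theorem: P(H|E) = P(E|H) × P(H) / P(E)

Rearranging for P(H):
P(H) = P(H|E) × P(E) / P(E|H)
     = 0.7000 × 0.5714 / 0.6250
     = 0.39998000 / 0.6250
     = 0.6400


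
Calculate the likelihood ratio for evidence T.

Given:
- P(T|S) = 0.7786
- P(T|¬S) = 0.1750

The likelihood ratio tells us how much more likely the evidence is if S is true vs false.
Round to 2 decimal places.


Likelihood Ratio (LR) = P(T|S) / P(T|¬S)

LR = 0.7786 / 0.1750
   = 4.45

The evidence is 4.45 times more likely if S is true than if S is false.
LR > 1, so observing T raises the odds in favor of S.


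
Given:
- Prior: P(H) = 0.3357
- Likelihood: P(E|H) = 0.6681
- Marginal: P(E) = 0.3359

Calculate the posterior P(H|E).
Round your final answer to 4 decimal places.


Using Bayes' theorem:

P(H|E) = P(E|H) × P(H) / P(E)
       = 0.6681 × 0.3357 / 0.3359
       = 0.22428117 / 0.3359
       = 0.6677

The evidence strengthens our belief in H.
Prior: 0.3357 → Posterior: 0.6677


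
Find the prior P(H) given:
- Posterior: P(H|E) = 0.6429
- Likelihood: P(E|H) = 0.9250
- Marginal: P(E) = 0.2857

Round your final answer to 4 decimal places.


From Bayes' theorem: P(H|E) = P(E|H) × P(H) / P(E)

Rearranging for P(H):
P(H) = P(H|E) × P(E) / P(E|H)
     = 0.6429 × 0.2857 / 0.9250
     = 0.18367653 / 0.9250
     = 0.1986


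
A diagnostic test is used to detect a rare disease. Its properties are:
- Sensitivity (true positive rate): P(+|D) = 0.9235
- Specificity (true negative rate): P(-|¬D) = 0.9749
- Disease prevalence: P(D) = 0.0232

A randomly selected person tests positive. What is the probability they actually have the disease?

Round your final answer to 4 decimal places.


Let D = has disease, + = positive test

Given:
- P(D) = 0.0232 (prevalence)
- P(+|D) = 0.9235 (sensitivity)
- P(-|¬D) = 0.9749 (specificity)
- P(+|¬D) = 0.0251 (false positive rate = 1 - specificity)

Step 1: Find P(+)
P(+) = P(+|D)P(D) + P(+|¬D)P(¬D)
     = 0.9235 × 0.0232 + 0.0251 × 0.9768
     = 0.02142520 + 0.02451768
     = 0.04594288

Step 2: Apply Bayes' theorem for P(D|+)
P(D|+) = P(+|D)P(D) / P(+)
       = 0.02142520 / 0.04594288
       = 0.4663


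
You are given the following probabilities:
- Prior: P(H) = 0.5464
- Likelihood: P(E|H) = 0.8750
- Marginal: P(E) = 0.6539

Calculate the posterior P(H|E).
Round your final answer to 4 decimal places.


Using Bayes' theorem:

P(H|E) = P(E|H) × P(H) / P(E)
       = 0.8750 × 0.5464 / 0.6539
       = 0.47810000 / 0.6539
       = 0.7312

The evidence strengthens our belief in H.
Prior: 0.5464 → Posterior: 0.7312


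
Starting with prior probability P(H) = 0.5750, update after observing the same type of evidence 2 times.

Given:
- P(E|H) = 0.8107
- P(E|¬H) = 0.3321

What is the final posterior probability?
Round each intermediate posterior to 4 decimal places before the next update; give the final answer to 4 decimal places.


Sequential Bayesian updating:

Initial prior: P(H) = 0.5750

Update 1:
  P(E) = 0.8107 × 0.5750 + 0.3321 × 0.4250 = 0.46615250 + 0.14114250 = 0.60729500
  P(H|E) = 0.46615250 / 0.60729500 = 0.7676

Update 2:
  P(E) = 0.8107 × 0.7676 + 0.3321 × 0.2324 = 0.62229332 + 0.07718004 = 0.69947336
  P(H|E) = 0.62229332 / 0.69947336 = 0.8897

Final posterior: 0.8897


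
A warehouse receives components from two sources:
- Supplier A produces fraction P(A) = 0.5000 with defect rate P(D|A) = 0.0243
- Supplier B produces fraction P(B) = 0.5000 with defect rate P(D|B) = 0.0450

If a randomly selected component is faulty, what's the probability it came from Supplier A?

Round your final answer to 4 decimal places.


Let A = from Supplier A, D = faulty

Given:
- P(A) = 0.5000, P(B) = 0.5000
- P(D|A) = 0.0243, P(D|B) = 0.0450

Step 1: Find P(D)
P(D) = P(D|A)P(A) + P(D|B)P(B)
     = 0.0243 × 0.5000 + 0.0450 × 0.5000
     = 0.01215000 + 0.02250000
     = 0.03465000

Step 2: Apply Bayes' theorem
P(A|D) = P(D|A)P(A) / P(D)
       = 0.01215000 / 0.03465000
       = 0.3506


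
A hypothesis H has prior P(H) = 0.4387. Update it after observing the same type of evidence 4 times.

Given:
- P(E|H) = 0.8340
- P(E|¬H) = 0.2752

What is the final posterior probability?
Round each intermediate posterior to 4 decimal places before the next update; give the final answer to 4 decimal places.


Sequential Bayesian updating:

Initial prior: P(H) = 0.4387

Update 1:
  P(E) = 0.8340 × 0.4387 + 0.2752 × 0.5613 = 0.36587580 + 0.15446976 = 0.52034556
  P(H|E) = 0.36587580 / 0.52034556 = 0.7031

Update 2:
  P(E) = 0.8340 × 0.7031 + 0.2752 × 0.2969 = 0.58638540 + 0.08170688 = 0.66809228
  P(H|E) = 0.58638540 / 0.66809228 = 0.8777

Update 3:
  P(E) = 0.8340 × 0.8777 + 0.2752 × 0.1223 = 0.73200180 + 0.03365696 = 0.76565876
  P(H|E) = 0.73200180 / 0.76565876 = 0.9560

Update 4:
  P(E) = 0.8340 × 0.9560 + 0.2752 × 0.0440 = 0.79730400 + 0.01210880 = 0.80941280
  P(H|E) = 0.79730400 / 0.80941280 = 0.9850

Final posterior: 0.9850


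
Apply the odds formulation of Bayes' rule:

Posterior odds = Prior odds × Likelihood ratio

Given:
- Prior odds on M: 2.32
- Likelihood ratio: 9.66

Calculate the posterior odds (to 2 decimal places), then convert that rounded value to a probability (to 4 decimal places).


Step 1: Calculate posterior odds
Posterior odds = Prior odds × LR
               = 2.32 × 9.66
               = 22.41

Step 2: Convert to probability
P(M|E) = Posterior odds / (1 + Posterior odds)
       = 22.41 / (1 + 22.41)
       = 22.41 / 23.41
       = 0.9573

The evidence increased P(M) from 0.6988 to 0.9573.


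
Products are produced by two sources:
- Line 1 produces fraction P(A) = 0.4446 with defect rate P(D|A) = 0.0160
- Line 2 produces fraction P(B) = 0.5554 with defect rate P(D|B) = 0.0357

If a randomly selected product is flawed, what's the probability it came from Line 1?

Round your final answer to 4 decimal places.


Let A = from Line 1, D = flawed

Given:
- P(A) = 0.4446, P(B) = 0.5554
- P(D|A) = 0.0160, P(D|B) = 0.0357

Step 1: Find P(D)
P(D) = P(D|A)P(A) + P(D|B)P(B)
     = 0.0160 × 0.4446 + 0.0357 × 0.5554
     = 0.00711360 + 0.01982778
     = 0.02694138

Step 2: Apply Bayes' theorem
P(A|D) = P(D|A)P(A) / P(D)
       = 0.00711360 / 0.02694138
       = 0.2640


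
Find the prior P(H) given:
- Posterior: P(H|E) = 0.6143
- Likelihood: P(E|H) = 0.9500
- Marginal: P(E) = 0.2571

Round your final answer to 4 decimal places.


From Bayes' theorem: P(H|E) = P(E|H) × P(H) / P(E)

Rearranging for P(H):
P(H) = P(H|E) × P(E) / P(E|H)
     = 0.6143 × 0.2571 / 0.9500
     = 0.15793653 / 0.9500
     = 0.1662


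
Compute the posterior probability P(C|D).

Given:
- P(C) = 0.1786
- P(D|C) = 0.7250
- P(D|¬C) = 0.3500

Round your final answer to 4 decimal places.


Bayes' theorem: P(C|D) = P(D|C) × P(C) / P(D)

Step 1: Calculate P(D) using law of total probability
P(D) = P(D|C)P(C) + P(D|¬C)P(¬C)
     = 0.7250 × 0.1786 + 0.3500 × 0.8214
     = 0.12948500 + 0.28749000
     = 0.41697500

Step 2: Apply Bayes' theorem
P(C|D) = P(D|C) × P(C) / P(D)
       = 0.12948500 / 0.41697500
       = 0.3105


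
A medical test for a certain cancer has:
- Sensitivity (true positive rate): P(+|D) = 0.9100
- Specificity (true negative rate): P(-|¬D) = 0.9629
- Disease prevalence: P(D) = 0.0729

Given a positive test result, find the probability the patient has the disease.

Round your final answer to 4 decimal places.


Let D = has disease, + = positive test

Given:
- P(D) = 0.0729 (prevalence)
- P(+|D) = 0.9100 (sensitivity)
- P(-|¬D) = 0.9629 (specificity)
- P(+|¬D) = 0.0371 (false positive rate = 1 - specificity)

Step 1: Find P(+)
P(+) = P(+|D)P(D) + P(+|¬D)P(¬D)
     = 0.9100 × 0.0729 + 0.0371 × 0.9271
     = 0.06633900 + 0.03439541
     = 0.10073441

Step 2: Apply Bayes' theorem for P(D|+)
P(D|+) = P(+|D)P(D) / P(+)
       = 0.06633900 / 0.10073441
       = 0.6586


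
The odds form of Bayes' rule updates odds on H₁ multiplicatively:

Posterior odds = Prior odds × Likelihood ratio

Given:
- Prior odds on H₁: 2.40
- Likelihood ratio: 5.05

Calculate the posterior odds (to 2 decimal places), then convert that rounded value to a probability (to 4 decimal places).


Step 1: Calculate posterior odds
Posterior odds = Prior odds × LR
               = 2.40 × 5.05
               = 12.12

Step 2: Convert to probability
P(H₁|E) = Posterior odds / (1 + Posterior odds)
       = 12.12 / (1 + 12.12)
       = 12.12 / 13.12
       = 0.9238

The evidence increased P(H₁) from 0.7059 to 0.9238.


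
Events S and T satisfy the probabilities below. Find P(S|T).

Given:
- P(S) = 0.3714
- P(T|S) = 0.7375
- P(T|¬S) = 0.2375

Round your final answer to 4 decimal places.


Bayes' theorem: P(S|T) = P(T|S) × P(S) / P(T)

Step 1: Calculate P(T) using law of total probability
P(T) = P(T|S)P(S) + P(T|¬S)P(¬S)
     = 0.7375 × 0.3714 + 0.2375 × 0.6286
     = 0.27390750 + 0.14929250
     = 0.42320000

Step 2: Apply Bayes' theorem
P(S|T) = P(T|S) × P(S) / P(T)
       = 0.27390750 / 0.42320000
       = 0.6472


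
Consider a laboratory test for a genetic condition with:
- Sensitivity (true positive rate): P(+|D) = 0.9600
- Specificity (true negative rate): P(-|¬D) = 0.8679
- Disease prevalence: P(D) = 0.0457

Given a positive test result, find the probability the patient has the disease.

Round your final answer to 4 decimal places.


Let D = has disease, + = positive test

Given:
- P(D) = 0.0457 (prevalence)
- P(+|D) = 0.9600 (sensitivity)
- P(-|¬D) = 0.8679 (specificity)
- P(+|¬D) = 0.1321 (false positive rate = 1 - specificity)

Step 1: Find P(+)
P(+) = P(+|D)P(D) + P(+|¬D)P(¬D)
     = 0.9600 × 0.0457 + 0.1321 × 0.9543
     = 0.04387200 + 0.12606303
     = 0.16993503

Step 2: Apply Bayes' theorem for P(D|+)
P(D|+) = P(+|D)P(D) / P(+)
       = 0.04387200 / 0.16993503
       = 0.2582


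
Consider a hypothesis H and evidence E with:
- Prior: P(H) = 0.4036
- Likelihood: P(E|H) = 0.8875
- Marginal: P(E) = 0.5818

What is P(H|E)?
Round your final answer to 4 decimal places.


Using Bayes' theorem:

P(H|E) = P(E|H) × P(H) / P(E)
       = 0.8875 × 0.4036 / 0.5818
       = 0.35819500 / 0.5818
       = 0.6157

The evidence strengthens our belief in H.
Prior: 0.4036 → Posterior: 0.6157


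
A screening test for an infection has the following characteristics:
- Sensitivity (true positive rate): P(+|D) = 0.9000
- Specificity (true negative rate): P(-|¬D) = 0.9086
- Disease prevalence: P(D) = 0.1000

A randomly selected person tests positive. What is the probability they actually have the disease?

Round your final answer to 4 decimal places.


Let D = has disease, + = positive test

Given:
- P(D) = 0.1000 (prevalence)
- P(+|D) = 0.9000 (sensitivity)
- P(-|¬D) = 0.9086 (specificity)
- P(+|¬D) = 0.0914 (false positive rate = 1 - specificity)

Step 1: Find P(+)
P(+) = P(+|D)P(D) + P(+|¬D)P(¬D)
     = 0.9000 × 0.1000 + 0.0914 × 0.9000
     = 0.09000000 + 0.08226000
     = 0.17226000

Step 2: Apply Bayes' theorem for P(D|+)
P(D|+) = P(+|D)P(D) / P(+)
       = 0.09000000 / 0.17226000
       = 0.5225


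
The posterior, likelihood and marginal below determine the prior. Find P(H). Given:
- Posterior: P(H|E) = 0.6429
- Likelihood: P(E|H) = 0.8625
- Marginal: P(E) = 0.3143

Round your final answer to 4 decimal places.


From Bayes' theorem: P(H|E) = P(E|H) × P(H) / P(E)

Rearranging for P(H):
P(H) = P(H|E) × P(E) / P(E|H)
     = 0.6429 × 0.3143 / 0.8625
     = 0.20206347 / 0.8625
     = 0.2343


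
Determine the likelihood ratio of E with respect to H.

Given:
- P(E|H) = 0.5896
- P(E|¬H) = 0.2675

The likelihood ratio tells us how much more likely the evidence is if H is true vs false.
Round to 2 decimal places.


Likelihood Ratio (LR) = P(E|H) / P(E|¬H)

LR = 0.5896 / 0.2675
   = 2.20

The evidence is 2.20 times more likely if H is true than if H is false.
Because LR exceeds 1, E is evidence for H.


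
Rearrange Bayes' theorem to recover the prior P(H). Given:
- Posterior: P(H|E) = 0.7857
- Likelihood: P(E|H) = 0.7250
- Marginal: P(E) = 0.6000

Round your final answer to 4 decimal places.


From Bayes' theorem: P(H|E) = P(E|H) × P(H) / P(E)

Rearranging for P(H):
P(H) = P(H|E) × P(E) / P(E|H)
     = 0.7857 × 0.6000 / 0.7250
     = 0.47142000 / 0.7250
     = 0.6502


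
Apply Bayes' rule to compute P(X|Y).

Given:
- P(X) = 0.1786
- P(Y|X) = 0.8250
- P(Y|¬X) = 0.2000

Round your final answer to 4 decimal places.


Bayes' theorem: P(X|Y) = P(Y|X) × P(X) / P(Y)

Step 1: Calculate P(Y) using law of total probability
P(Y) = P(Y|X)P(X) + P(Y|¬X)P(¬X)
     = 0.8250 × 0.1786 + 0.2000 × 0.8214
     = 0.14734500 + 0.16428000
     = 0.31162500

Step 2: Apply Bayes' theorem
P(X|Y) = P(Y|X) × P(X) / P(Y)
       = 0.14734500 / 0.31162500
       = 0.4728


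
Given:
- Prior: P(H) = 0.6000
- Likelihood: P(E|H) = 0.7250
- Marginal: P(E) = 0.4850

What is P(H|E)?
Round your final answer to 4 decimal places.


Using Bayes' theorem:

P(H|E) = P(E|H) × P(H) / P(E)
       = 0.7250 × 0.6000 / 0.4850
       = 0.43500000 / 0.4850
       = 0.8969

The evidence strengthens our belief in H.
Prior: 0.6000 → Posterior: 0.8969


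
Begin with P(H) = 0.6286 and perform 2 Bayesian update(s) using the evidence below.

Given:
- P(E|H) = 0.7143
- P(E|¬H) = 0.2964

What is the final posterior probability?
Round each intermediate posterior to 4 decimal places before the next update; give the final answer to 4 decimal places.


Sequential Bayesian updating:

Initial prior: P(H) = 0.6286

Update 1:
  P(E) = 0.7143 × 0.6286 + 0.2964 × 0.3714 = 0.44900898 + 0.11008296 = 0.55909194
  P(H|E) = 0.44900898 / 0.55909194 = 0.8031

Update 2:
  P(E) = 0.7143 × 0.8031 + 0.2964 × 0.1969 = 0.57365433 + 0.05836116 = 0.63201549
  P(H|E) = 0.57365433 / 0.63201549 = 0.9077

Final posterior: 0.9077


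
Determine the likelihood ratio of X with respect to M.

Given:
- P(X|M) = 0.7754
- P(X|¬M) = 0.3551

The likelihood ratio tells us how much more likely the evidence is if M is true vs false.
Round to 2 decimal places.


Likelihood Ratio (LR) = P(X|M) / P(X|¬M)

LR = 0.7754 / 0.3551
   = 2.18

The evidence is 2.18 times more likely if M is true than if M is false.
Since LR > 1, the evidence supports M over ¬M.


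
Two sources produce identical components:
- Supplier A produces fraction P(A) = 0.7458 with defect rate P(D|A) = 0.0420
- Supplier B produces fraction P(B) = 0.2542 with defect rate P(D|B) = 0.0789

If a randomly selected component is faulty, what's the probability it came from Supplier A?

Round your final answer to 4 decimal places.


Let A = from Supplier A, D = faulty

Given:
- P(A) = 0.7458, P(B) = 0.2542
- P(D|A) = 0.0420, P(D|B) = 0.0789

Step 1: Find P(D)
P(D) = P(D|A)P(A) + P(D|B)P(B)
     = 0.0420 × 0.7458 + 0.0789 × 0.2542
     = 0.03132360 + 0.02005638
     = 0.05137998

Step 2: Apply Bayes' theorem
P(A|D) = P(D|A)P(A) / P(D)
       = 0.03132360 / 0.05137998
       = 0.6096


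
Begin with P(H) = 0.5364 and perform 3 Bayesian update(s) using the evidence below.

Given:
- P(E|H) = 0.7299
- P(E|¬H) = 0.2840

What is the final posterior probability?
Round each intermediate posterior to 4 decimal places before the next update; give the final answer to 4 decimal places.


Sequential Bayesian updating:

Initial prior: P(H) = 0.5364

Update 1:
  P(E) = 0.7299 × 0.5364 + 0.2840 × 0.4636 = 0.39151836 + 0.13166240 = 0.52318076
  P(H|E) = 0.39151836 / 0.52318076 = 0.7483

Update 2:
  P(E) = 0.7299 × 0.7483 + 0.2840 × 0.2517 = 0.54618417 + 0.07148280 = 0.61766697
  P(H|E) = 0.54618417 / 0.61766697 = 0.8843

Update 3:
  P(E) = 0.7299 × 0.8843 + 0.2840 × 0.1157 = 0.64545057 + 0.03285880 = 0.67830937
  P(H|E) = 0.64545057 / 0.67830937 = 0.9516

Final posterior: 0.9516


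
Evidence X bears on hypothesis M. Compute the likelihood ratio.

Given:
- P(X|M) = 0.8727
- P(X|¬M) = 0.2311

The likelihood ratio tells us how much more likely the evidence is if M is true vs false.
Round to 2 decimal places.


Likelihood Ratio (LR) = P(X|M) / P(X|¬M)

LR = 0.8727 / 0.2311
   = 3.78

The evidence is 3.78 times more likely if M is true than if M is false.
Because LR exceeds 1, X is evidence for M.


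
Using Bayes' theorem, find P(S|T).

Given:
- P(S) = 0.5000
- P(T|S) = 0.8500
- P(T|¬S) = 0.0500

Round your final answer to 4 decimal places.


Bayes' theorem: P(S|T) = P(T|S) × P(S) / P(T)

Step 1: Calculate P(T) using law of total probability
P(T) = P(T|S)P(S) + P(T|¬S)P(¬S)
     = 0.8500 × 0.5000 + 0.0500 × 0.5000
     = 0.42500000 + 0.02500000
     = 0.45000000

Step 2: Apply Bayes' theorem
P(S|T) = P(T|S) × P(S) / P(T)
       = 0.42500000 / 0.45000000
       = 0.9444


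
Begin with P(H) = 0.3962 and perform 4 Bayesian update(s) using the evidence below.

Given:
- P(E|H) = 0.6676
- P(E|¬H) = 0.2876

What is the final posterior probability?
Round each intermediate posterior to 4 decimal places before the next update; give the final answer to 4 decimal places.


Sequential Bayesian updating:

Initial prior: P(H) = 0.3962

Update 1:
  P(E) = 0.6676 × 0.3962 + 0.2876 × 0.6038 = 0.26450312 + 0.17365288 = 0.43815600
  P(H|E) = 0.26450312 / 0.43815600 = 0.6037

Update 2:
  P(E) = 0.6676 × 0.6037 + 0.2876 × 0.3963 = 0.40303012 + 0.11397588 = 0.51700600
  P(H|E) = 0.40303012 / 0.51700600 = 0.7795

Update 3:
  P(E) = 0.6676 × 0.7795 + 0.2876 × 0.2205 = 0.52039420 + 0.06341580 = 0.58381000
  P(H|E) = 0.52039420 / 0.58381000 = 0.8914

Update 4:
  P(E) = 0.6676 × 0.8914 + 0.2876 × 0.1086 = 0.59509864 + 0.03123336 = 0.62633200
  P(H|E) = 0.59509864 / 0.62633200 = 0.9501

Final posterior: 0.9501


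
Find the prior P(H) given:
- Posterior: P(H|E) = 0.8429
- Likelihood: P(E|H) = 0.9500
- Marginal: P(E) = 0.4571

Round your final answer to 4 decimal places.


From Bayes' theorem: P(H|E) = P(E|H) × P(H) / P(E)

Rearranging for P(H):
P(H) = P(H|E) × P(E) / P(E|H)
     = 0.8429 × 0.4571 / 0.9500
     = 0.38528959 / 0.9500
     = 0.4056


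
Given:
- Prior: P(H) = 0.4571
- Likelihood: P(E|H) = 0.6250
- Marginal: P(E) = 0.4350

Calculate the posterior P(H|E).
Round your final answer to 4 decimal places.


Using Bayes' theorem:

P(H|E) = P(E|H) × P(H) / P(E)
       = 0.6250 × 0.4571 / 0.4350
       = 0.28568750 / 0.4350
       = 0.6568

The evidence strengthens our belief in H.
Prior: 0.4571 → Posterior: 0.6568


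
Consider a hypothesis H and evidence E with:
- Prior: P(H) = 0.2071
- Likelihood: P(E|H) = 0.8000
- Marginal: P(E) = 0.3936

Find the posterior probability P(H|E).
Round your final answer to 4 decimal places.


Using Bayes' theorem:

P(H|E) = P(E|H) × P(H) / P(E)
       = 0.8000 × 0.2071 / 0.3936
       = 0.16568000 / 0.3936
       = 0.4209

The evidence strengthens our belief in H.
Prior: 0.2071 → Posterior: 0.4209


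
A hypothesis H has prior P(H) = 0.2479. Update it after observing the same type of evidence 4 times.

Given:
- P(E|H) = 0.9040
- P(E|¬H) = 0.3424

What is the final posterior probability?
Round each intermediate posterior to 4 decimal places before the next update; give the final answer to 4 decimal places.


Sequential Bayesian updating:

Initial prior: P(H) = 0.2479

Update 1:
  P(E) = 0.9040 × 0.2479 + 0.3424 × 0.7521 = 0.22410160 + 0.25751904 = 0.48162064
  P(H|E) = 0.22410160 / 0.48162064 = 0.4653

Update 2:
  P(E) = 0.9040 × 0.4653 + 0.3424 × 0.5347 = 0.42063120 + 0.18308128 = 0.60371248
  P(H|E) = 0.42063120 / 0.60371248 = 0.6967

Update 3:
  P(E) = 0.9040 × 0.6967 + 0.3424 × 0.3033 = 0.62981680 + 0.10384992 = 0.73366672
  P(H|E) = 0.62981680 / 0.73366672 = 0.8585

Update 4:
  P(E) = 0.9040 × 0.8585 + 0.3424 × 0.1415 = 0.77608400 + 0.04844960 = 0.82453360
  P(H|E) = 0.77608400 / 0.82453360 = 0.9412

Final posterior: 0.9412


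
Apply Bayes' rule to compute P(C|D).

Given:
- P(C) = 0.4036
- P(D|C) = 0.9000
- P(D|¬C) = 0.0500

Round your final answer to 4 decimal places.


Bayes' theorem: P(C|D) = P(D|C) × P(C) / P(D)

Step 1: Calculate P(D) using law of total probability
P(D) = P(D|C)P(C) + P(D|¬C)P(¬C)
     = 0.9000 × 0.4036 + 0.0500 × 0.5964
     = 0.36324000 + 0.02982000
     = 0.39306000

Step 2: Apply Bayes' theorem
P(C|D) = P(D|C) × P(C) / P(D)
       = 0.36324000 / 0.39306000
       = 0.9241


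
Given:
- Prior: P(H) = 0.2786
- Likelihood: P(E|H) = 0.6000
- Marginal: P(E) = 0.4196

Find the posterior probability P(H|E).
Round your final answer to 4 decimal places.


Using Bayes' theorem:

P(H|E) = P(E|H) × P(H) / P(E)
       = 0.6000 × 0.2786 / 0.4196
       = 0.16716000 / 0.4196
       = 0.3984

The evidence strengthens our belief in H.
Prior: 0.2786 → Posterior: 0.3984


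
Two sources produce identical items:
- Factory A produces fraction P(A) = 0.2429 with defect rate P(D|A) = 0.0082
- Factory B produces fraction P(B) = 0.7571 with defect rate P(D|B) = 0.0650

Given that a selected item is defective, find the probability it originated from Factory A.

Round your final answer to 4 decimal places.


Let A = from Factory A, D = defective

Given:
- P(A) = 0.2429, P(B) = 0.7571
- P(D|A) = 0.0082, P(D|B) = 0.0650

Step 1: Find P(D)
P(D) = P(D|A)P(A) + P(D|B)P(B)
     = 0.0082 × 0.2429 + 0.0650 × 0.7571
     = 0.00199178 + 0.04921150
     = 0.05120328

Step 2: Apply Bayes' theorem
P(A|D) = P(D|A)P(A) / P(D)
       = 0.00199178 / 0.05120328
       = 0.0389


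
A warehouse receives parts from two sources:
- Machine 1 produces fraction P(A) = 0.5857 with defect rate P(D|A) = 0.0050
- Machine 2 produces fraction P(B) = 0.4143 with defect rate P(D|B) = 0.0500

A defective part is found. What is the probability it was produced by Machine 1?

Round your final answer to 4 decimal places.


Let A = from Machine 1, D = defective

Given:
- P(A) = 0.5857, P(B) = 0.4143
- P(D|A) = 0.0050, P(D|B) = 0.0500

Step 1: Find P(D)
P(D) = P(D|A)P(A) + P(D|B)P(B)
     = 0.0050 × 0.5857 + 0.0500 × 0.4143
     = 0.00292850 + 0.02071500
     = 0.02364350

Step 2: Apply Bayes' theorem
P(A|D) = P(D|A)P(A) / P(D)
       = 0.00292850 / 0.02364350
       = 0.1239


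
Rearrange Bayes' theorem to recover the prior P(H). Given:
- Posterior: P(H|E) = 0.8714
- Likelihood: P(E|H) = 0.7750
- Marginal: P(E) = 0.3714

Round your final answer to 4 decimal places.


From Bayes' theorem: P(H|E) = P(E|H) × P(H) / P(E)

Rearranging for P(H):
P(H) = P(H|E) × P(E) / P(E|H)
     = 0.8714 × 0.3714 / 0.7750
     = 0.32363796 / 0.7750
     = 0.4176


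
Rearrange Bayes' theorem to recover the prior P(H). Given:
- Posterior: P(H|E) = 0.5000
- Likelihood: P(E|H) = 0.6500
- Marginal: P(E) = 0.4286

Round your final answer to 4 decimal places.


From Bayes' theorem: P(H|E) = P(E|H) × P(H) / P(E)

Rearranging for P(H):
P(H) = P(H|E) × P(E) / P(E|H)
     = 0.5000 × 0.4286 / 0.6500
     = 0.21430000 / 0.6500
     = 0.3297


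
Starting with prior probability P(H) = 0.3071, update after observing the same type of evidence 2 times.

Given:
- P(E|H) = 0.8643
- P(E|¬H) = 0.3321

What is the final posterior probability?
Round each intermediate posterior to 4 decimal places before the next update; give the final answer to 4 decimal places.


Sequential Bayesian updating:

Initial prior: P(H) = 0.3071

Update 1:
  P(E) = 0.8643 × 0.3071 + 0.3321 × 0.6929 = 0.26542653 + 0.23011209 = 0.49553862
  P(H|E) = 0.26542653 / 0.49553862 = 0.5356

Update 2:
  P(E) = 0.8643 × 0.5356 + 0.3321 × 0.4644 = 0.46291908 + 0.15422724 = 0.61714632
  P(H|E) = 0.46291908 / 0.61714632 = 0.7501

Final posterior: 0.7501


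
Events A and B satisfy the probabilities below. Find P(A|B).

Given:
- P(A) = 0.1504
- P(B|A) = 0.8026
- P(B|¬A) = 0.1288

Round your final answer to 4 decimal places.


Bayes' theorem: P(A|B) = P(B|A) × P(A) / P(B)

Step 1: Calculate P(B) using law of total probability
P(B) = P(B|A)P(A) + P(B|¬A)P(¬A)
     = 0.8026 × 0.1504 + 0.1288 × 0.8496
     = 0.12071104 + 0.10942848
     = 0.23013952

Step 2: Apply Bayes' theorem
P(A|B) = P(B|A) × P(A) / P(B)
       = 0.12071104 / 0.23013952
       = 0.5245


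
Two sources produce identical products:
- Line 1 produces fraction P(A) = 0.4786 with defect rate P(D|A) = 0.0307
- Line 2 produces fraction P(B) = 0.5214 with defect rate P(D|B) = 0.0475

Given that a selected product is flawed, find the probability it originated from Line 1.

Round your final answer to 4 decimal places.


Let A = from Line 1, D = flawed

Given:
- P(A) = 0.4786, P(B) = 0.5214
- P(D|A) = 0.0307, P(D|B) = 0.0475

Step 1: Find P(D)
P(D) = P(D|A)P(A) + P(D|B)P(B)
     = 0.0307 × 0.4786 + 0.0475 × 0.5214
     = 0.01469302 + 0.02476650
     = 0.03945952

Step 2: Apply Bayes' theorem
P(A|D) = P(D|A)P(A) / P(D)
       = 0.01469302 / 0.03945952
       = 0.3724


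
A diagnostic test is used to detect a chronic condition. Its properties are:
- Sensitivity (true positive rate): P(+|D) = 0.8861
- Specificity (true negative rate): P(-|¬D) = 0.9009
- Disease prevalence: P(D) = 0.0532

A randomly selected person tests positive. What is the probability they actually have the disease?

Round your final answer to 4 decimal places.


Let D = has disease, + = positive test

Given:
- P(D) = 0.0532 (prevalence)
- P(+|D) = 0.8861 (sensitivity)
- P(-|¬D) = 0.9009 (specificity)
- P(+|¬D) = 0.0991 (false positive rate = 1 - specificity)

Step 1: Find P(+)
P(+) = P(+|D)P(D) + P(+|¬D)P(¬D)
     = 0.8861 × 0.0532 + 0.0991 × 0.9468
     = 0.04714052 + 0.09382788
     = 0.14096840

Step 2: Apply Bayes' theorem for P(D|+)
P(D|+) = P(+|D)P(D) / P(+)
       = 0.04714052 / 0.14096840
       = 0.3344
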